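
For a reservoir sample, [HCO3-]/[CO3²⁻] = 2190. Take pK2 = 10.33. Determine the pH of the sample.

From K2 = [H⁺][CO3²⁻]/[HCO3-]:  pH = pK2 − log₁₀([HCO3-]/[CO3²⁻])
log₁₀(2190) = +3.340
pH = 10.33 − (+3.340) = 6.99

pH = 6.99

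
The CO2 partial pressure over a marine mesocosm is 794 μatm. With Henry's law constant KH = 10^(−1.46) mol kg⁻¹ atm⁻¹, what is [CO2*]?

KH = 10^(−1.46) = 3.467×10^-2 mol kg⁻¹ atm⁻¹
[CO2*] = KH · pCO2 = 3.467×10^-2 × 794×10^-6 atm = 2.75×10^-5 mol/kg

[CO2*] = 27.5 μmol/kg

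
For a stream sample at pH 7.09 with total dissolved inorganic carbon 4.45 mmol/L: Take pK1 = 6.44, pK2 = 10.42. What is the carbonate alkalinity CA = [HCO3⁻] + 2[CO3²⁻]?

CA = [HCO3⁻] + 2[CO3²⁻] = (α₁ + 2α₂)·DIC
At pH 7.09: [H⁺]/K1 = 10^-0.65 = 0.22387, K2/[H⁺] = 10^-3.33 = 0.00046774
α₁ = 1/(1 + 0.22387 + 0.00046774) = 1/1.2243 = 0.8168; α₂ = α₁·K2/[H⁺] = 0.0003820
α₁ + 2α₂ = 0.8175
CA = 0.8175 × 4.45 = 3.64 mmol/L

CA = 3.64 mmol/L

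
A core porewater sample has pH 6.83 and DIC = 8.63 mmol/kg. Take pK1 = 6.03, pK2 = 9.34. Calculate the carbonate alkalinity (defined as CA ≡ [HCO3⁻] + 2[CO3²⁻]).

CA = [HCO3⁻] + 2[CO3²⁻] = (α₁ + 2α₂)·DIC
At pH 6.83: [H⁺]/K1 = 10^-0.80 = 0.15849, K2/[H⁺] = 10^-2.51 = 0.0030903
α₁ = 1/(1 + 0.15849 + 0.0030903) = 1/1.1616 = 0.8609; α₂ = α₁·K2/[H⁺] = 0.002660
α₁ + 2α₂ = 0.8662
CA = 0.8662 × 8.63 = 7.48 mmol/kg

CA = 7.48 mmol/kg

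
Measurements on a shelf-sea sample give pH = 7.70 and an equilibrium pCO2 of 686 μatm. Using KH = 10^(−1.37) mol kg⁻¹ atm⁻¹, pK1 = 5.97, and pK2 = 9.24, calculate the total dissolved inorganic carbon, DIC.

[CO2*] = KH · pCO2 = 10^(−1.37) × 686×10^-6 = 2.926×10^-5 mol/kg
α₀ = 1/(1 + K1/[H⁺] + K1K2/[H⁺]²) = 1/(1 + 10^+1.73 + 10^+0.19) = 0.01778
DIC = [CO2*]/α₀ = 2.926×10^-5 / 0.01778 = 1.65 mmol/kg

DIC = 1.65 mmol/kg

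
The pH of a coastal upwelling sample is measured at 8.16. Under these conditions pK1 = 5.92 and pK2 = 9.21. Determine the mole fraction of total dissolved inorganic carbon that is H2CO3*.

α₀ = 1 / (1 + K1/[H⁺] + K1K2/[H⁺]²) = 1 / (1 + 10^+2.24 + 10^+1.19)
   = 1 / (1 + 173.78 + 15.488) = 1/190.27 = 0.005256

α₀ = 0.00526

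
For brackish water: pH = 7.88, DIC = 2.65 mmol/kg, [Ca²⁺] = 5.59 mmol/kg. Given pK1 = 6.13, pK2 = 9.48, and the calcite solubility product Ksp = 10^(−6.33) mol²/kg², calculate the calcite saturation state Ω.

Ω = 0.763

α₂ = 1 / (1 + [H⁺]/K2 + [H⁺]²/(K1K2)) = 1 / (1 + 10^+1.60 + 10^-0.15)
   = 1 / (1 + 39.811 + 0.70795) = 1/41.519 = 0.02409
[CO3²⁻] = α₂ × DIC = 0.02409 × 2.65 = 0.06383 mmol/kg
Ksp = 10^(−6.33) = 4.677×10^-7
Ω = [Ca²⁺][CO3²⁻]/Ksp = (5.59×10^-3)(6.383×10^-5) / 4.677×10^-7 = 0.763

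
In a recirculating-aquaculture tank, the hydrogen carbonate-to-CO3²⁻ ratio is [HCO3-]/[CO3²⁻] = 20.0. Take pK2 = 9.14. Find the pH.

From K2 = [H⁺][CO3²⁻]/[HCO3-]:  pH = pK2 − log₁₀([HCO3-]/[CO3²⁻])
log₁₀(20.0) = +1.301
pH = 9.14 − (+1.301) = 7.84

pH = 7.84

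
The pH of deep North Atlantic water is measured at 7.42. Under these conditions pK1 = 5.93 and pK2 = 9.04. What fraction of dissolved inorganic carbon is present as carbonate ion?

α₂ = 1 / (1 + [H⁺]/K2 + [H⁺]²/(K1K2)) = 1 / (1 + 10^+1.62 + 10^+0.13)
   = 1 / (1 + 41.687 + 1.3490) = 1/44.036 = 0.02271

α₂ = 0.0227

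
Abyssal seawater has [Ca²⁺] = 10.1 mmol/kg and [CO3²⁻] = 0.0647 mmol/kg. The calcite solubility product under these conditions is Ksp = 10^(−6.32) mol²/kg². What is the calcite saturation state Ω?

Ksp = 10^(−6.32) = 4.786×10^-7
Ω = [Ca²⁺][CO3²⁻]/Ksp = (10.1×10^-3)(0.0647×10^-3) / 4.786×10^-7 = 1.37

Ω = 1.37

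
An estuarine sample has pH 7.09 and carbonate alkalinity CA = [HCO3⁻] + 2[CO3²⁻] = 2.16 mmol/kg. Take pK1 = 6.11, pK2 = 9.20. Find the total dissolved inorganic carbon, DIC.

CA = [HCO3⁻] + 2[CO3²⁻] = (α₁ + 2α₂)·DIC
At pH 7.09: [H⁺]/K1 = 10^-0.98 = 0.10471, K2/[H⁺] = 10^-2.11 = 0.0077625
α₁ = 1/(1 + 0.10471 + 0.0077625) = 1/1.1125 = 0.8989; α₂ = α₁·K2/[H⁺] = 0.006978
α₁ + 2α₂ = 0.9129
DIC = CA / (α₁ + 2α₂) = 2.16 / 0.9129 = 2.37 mmol/kg

DIC = 2.37 mmol/kg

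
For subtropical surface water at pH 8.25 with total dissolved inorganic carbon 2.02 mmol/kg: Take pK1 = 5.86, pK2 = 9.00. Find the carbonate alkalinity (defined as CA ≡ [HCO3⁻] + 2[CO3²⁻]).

CA = 2.32 mmol/kg

CA = [HCO3⁻] + 2[CO3²⁻] = (α₁ + 2α₂)·DIC
At pH 8.25: [H⁺]/K1 = 10^-2.39 = 0.0040738, K2/[H⁺] = 10^-0.75 = 0.17783
α₁ = 1/(1 + 0.0040738 + 0.17783) = 1/1.1819 = 0.8461; α₂ = α₁·K2/[H⁺] = 0.1505
α₁ + 2α₂ = 1.1470
CA = 1.1470 × 2.02 = 2.32 mmol/kg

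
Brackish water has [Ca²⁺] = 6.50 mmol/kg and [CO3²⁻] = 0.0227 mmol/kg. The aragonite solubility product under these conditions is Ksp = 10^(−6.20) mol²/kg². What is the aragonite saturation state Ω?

Ω = 0.234

Ksp = 10^(−6.20) = 6.310×10^-7
Ω = [Ca²⁺][CO3²⁻]/Ksp = (6.50×10^-3)(0.0227×10^-3) / 6.310×10^-7 = 0.234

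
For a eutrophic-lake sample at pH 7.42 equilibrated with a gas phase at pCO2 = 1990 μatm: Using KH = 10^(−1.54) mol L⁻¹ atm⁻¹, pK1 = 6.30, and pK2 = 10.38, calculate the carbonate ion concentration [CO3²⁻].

[CO2*] = KH · pCO2 = 10^(−1.54) × 1990×10^-6 = 5.739×10^-5 mol/L
α₀ = 1/(1 + K1/[H⁺] + K1K2/[H⁺]²) = 1/(1 + 10^+1.12 + 10^-1.84) = 0.07044
DIC = [CO2*]/α₀ = 5.739×10^-5 / 0.07044 = 0.8148 mmol/L
[CO3²⁻] = α₂·DIC; α₂ = 0.001018, so [CO3²⁻] = 0.001018 × 0.8148 = 0.000830 mmol/L = 0.830 μmol/L

[CO3²⁻] = 0.830 μmol/L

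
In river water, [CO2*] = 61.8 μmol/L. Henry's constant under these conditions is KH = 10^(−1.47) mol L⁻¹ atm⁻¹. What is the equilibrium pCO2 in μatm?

KH = 10^(−1.47) = 3.388×10^-2 mol L⁻¹ atm⁻¹
pCO2 = [CO2*]/KH = 61.8×10^-6 / 3.388×10^-2 = 1.82×10^-3 atm = 1820 μatm

pCO2 = 1820 μatm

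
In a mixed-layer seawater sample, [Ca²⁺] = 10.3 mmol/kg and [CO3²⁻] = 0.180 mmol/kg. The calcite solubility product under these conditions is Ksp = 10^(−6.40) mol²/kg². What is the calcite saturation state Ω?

Ksp = 10^(−6.40) = 3.981×10^-7
Ω = [Ca²⁺][CO3²⁻]/Ksp = (10.3×10^-3)(0.180×10^-3) / 3.981×10^-7 = 4.66

Ω = 4.66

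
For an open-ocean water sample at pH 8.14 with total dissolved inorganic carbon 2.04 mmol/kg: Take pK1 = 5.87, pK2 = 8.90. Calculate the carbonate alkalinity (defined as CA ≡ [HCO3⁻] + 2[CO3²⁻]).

CA = 2.33 mmol/kg

CA = [HCO3⁻] + 2[CO3²⁻] = (α₁ + 2α₂)·DIC
At pH 8.14: [H⁺]/K1 = 10^-2.27 = 0.0053703, K2/[H⁺] = 10^-0.76 = 0.17378
α₁ = 1/(1 + 0.0053703 + 0.17378) = 1/1.1792 = 0.8481; α₂ = α₁·K2/[H⁺] = 0.1474
α₁ + 2α₂ = 1.1428
CA = 1.1428 × 2.04 = 2.33 mmol/kg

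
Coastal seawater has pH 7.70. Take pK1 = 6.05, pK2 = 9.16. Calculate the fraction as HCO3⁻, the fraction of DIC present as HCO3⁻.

α₁ = 0.946

α₁ = 1 / (1 + [H⁺]/K1 + K2/[H⁺]) = 1 / (1 + 10^-1.65 + 10^-1.46)
   = 1 / (1 + 0.022387 + 0.034674) = 1/1.0571 = 0.9460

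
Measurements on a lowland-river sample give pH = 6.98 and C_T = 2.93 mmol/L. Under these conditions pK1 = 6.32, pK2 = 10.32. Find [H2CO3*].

α₀ = 1 / (1 + K1/[H⁺] + K1K2/[H⁺]²) = 1 / (1 + 10^+0.66 + 10^-2.68)
   = 1 / (1 + 4.5709 + 0.0020893) = 1/5.5730 = 0.1794
[CO2*] = α₀ × DIC = 0.1794 × 2.93 = 0.526 mmol/L

[CO2*] = 0.526 mmol/L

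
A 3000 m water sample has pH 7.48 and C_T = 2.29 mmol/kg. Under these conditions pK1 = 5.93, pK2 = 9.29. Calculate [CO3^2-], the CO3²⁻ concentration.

[CO3²⁻] = 0.0340 mmol/kg

α₂ = 1 / (1 + [H⁺]/K2 + [H⁺]²/(K1K2)) = 1 / (1 + 10^+1.81 + 10^+0.26)
   = 1 / (1 + 64.565 + 1.8197) = 1/67.385 = 0.01484
[CO3²⁻] = α₂ × DIC = 0.01484 × 2.29 = 0.0340 mmol/kg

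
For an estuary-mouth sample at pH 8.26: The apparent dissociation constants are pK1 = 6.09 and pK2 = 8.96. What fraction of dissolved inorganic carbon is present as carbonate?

α₂ = 0.165

α₂ = 1 / (1 + [H⁺]/K2 + [H⁺]²/(K1K2)) = 1 / (1 + 10^+0.70 + 10^-1.47)
   = 1 / (1 + 5.0119 + 0.033884) = 1/6.0458 = 0.1654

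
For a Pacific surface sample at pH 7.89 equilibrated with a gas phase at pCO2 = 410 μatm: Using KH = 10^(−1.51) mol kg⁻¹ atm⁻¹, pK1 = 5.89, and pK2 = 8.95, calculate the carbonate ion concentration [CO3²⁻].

[CO3²⁻] = 0.110 mmol/kg

[CO2*] = KH · pCO2 = 10^(−1.51) × 410×10^-6 = 1.267×10^-5 mol/kg
α₀ = 1/(1 + K1/[H⁺] + K1K2/[H⁺]²) = 1/(1 + 10^+2.00 + 10^+0.94) = 0.009115
DIC = [CO2*]/α₀ = 1.267×10^-5 / 0.009115 = 1.390 mmol/kg
[CO3²⁻] = α₂·DIC; α₂ = 0.07939, so [CO3²⁻] = 0.07939 × 1.390 = 0.110 mmol/kg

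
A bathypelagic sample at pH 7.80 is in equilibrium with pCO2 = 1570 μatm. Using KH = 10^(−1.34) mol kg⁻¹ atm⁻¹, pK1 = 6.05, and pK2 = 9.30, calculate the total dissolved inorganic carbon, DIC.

DIC = 4.23 mmol/kg

[CO2*] = KH · pCO2 = 10^(−1.34) × 1570×10^-6 = 7.176×10^-5 mol/kg
α₀ = 1/(1 + K1/[H⁺] + K1K2/[H⁺]²) = 1/(1 + 10^+1.75 + 10^+0.25) = 0.01695
DIC = [CO2*]/α₀ = 7.176×10^-5 / 0.01695 = 4.23 mmol/kg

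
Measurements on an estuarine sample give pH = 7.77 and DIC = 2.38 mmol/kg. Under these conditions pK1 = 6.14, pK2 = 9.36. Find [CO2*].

[CO2*] = 0.0532 mmol/kg

α₀ = 1 / (1 + K1/[H⁺] + K1K2/[H⁺]²) = 1 / (1 + 10^+1.63 + 10^+0.04)
   = 1 / (1 + 42.658 + 1.0965) = 1/44.754 = 0.02234
[CO2*] = α₀ × DIC = 0.02234 × 2.38 = 0.0532 mmol/kg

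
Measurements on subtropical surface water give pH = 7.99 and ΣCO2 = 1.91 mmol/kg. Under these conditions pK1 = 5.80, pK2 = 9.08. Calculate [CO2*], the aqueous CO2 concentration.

[CO2*] = 11.3 μmol/kg

α₀ = 1 / (1 + K1/[H⁺] + K1K2/[H⁺]²) = 1 / (1 + 10^+2.19 + 10^+1.10)
   = 1 / (1 + 154.88 + 12.589) = 1/168.47 = 0.005936
[CO2*] = α₀ × DIC = 0.005936 × 1.91 = 0.0113 mmol/kg = 11.3 μmol/kg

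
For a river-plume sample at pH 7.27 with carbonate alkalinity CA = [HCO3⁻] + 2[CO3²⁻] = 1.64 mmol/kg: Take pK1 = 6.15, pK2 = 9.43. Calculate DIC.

DIC = 1.75 mmol/kg

CA = [HCO3⁻] + 2[CO3²⁻] = (α₁ + 2α₂)·DIC
At pH 7.27: [H⁺]/K1 = 10^-1.12 = 0.075858, K2/[H⁺] = 10^-2.16 = 0.0069183
α₁ = 1/(1 + 0.075858 + 0.0069183) = 1/1.0828 = 0.9236; α₂ = α₁·K2/[H⁺] = 0.006389
α₁ + 2α₂ = 0.9363
DIC = CA / (α₁ + 2α₂) = 1.64 / 0.9363 = 1.75 mmol/kg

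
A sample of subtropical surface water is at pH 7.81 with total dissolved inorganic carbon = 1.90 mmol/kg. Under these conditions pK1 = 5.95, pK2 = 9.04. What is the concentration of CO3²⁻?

[CO3²⁻] = 0.104 mmol/kg

α₂ = 1 / (1 + [H⁺]/K2 + [H⁺]²/(K1K2)) = 1 / (1 + 10^+1.23 + 10^-0.63)
   = 1 / (1 + 16.982 + 0.23442) = 1/18.217 = 0.05489
[CO3²⁻] = α₂ × DIC = 0.05489 × 1.90 = 0.104 mmol/kg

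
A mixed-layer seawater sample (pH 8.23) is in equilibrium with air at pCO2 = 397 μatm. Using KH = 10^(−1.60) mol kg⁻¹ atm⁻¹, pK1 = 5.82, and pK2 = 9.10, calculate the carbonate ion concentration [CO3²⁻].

[CO3²⁻] = 0.346 mmol/kg

[CO2*] = KH · pCO2 = 10^(−1.60) × 397×10^-6 = 9.972×10^-6 mol/kg
α₀ = 1/(1 + K1/[H⁺] + K1K2/[H⁺]²) = 1/(1 + 10^+2.41 + 10^+1.54) = 0.003416
DIC = [CO2*]/α₀ = 9.972×10^-6 / 0.003416 = 2.919 mmol/kg
[CO3²⁻] = α₂·DIC; α₂ = 0.1185, so [CO3²⁻] = 0.1185 × 2.919 = 0.346 mmol/kg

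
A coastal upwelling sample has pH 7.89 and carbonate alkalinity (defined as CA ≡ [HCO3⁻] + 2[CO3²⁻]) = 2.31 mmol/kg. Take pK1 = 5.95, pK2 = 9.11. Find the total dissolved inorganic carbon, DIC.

CA = [HCO3⁻] + 2[CO3²⁻] = (α₁ + 2α₂)·DIC
At pH 7.89: [H⁺]/K1 = 10^-1.94 = 0.011482, K2/[H⁺] = 10^-1.22 = 0.060256
α₁ = 1/(1 + 0.011482 + 0.060256) = 1/1.0717 = 0.9331; α₂ = α₁·K2/[H⁺] = 0.05622
α₁ + 2α₂ = 1.0455
DIC = CA / (α₁ + 2α₂) = 2.31 / 1.0455 = 2.21 mmol/kg

DIC = 2.21 mmol/kg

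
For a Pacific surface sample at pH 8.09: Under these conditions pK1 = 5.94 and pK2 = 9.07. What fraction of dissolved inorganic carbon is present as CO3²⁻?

α₂ = 1 / (1 + [H⁺]/K2 + [H⁺]²/(K1K2)) = 1 / (1 + 10^+0.98 + 10^-1.17)
   = 1 / (1 + 9.5499 + 0.067608) = 1/10.618 = 0.09418

α₂ = 0.0942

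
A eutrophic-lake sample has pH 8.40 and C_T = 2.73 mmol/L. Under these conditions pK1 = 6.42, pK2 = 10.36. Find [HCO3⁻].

[HCO3⁻] = 2.67 mmol/L

α₁ = 1 / (1 + [H⁺]/K1 + K2/[H⁺]) = 1 / (1 + 10^-1.98 + 10^-1.96)
   = 1 / (1 + 0.010471 + 0.010965) = 1/1.0214 = 0.9790
[HCO3⁻] = α₁ × DIC = 0.9790 × 2.73 = 2.67 mmol/L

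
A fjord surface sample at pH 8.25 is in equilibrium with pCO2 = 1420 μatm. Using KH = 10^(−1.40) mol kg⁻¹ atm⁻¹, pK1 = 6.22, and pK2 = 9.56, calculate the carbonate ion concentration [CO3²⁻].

[CO3²⁻] = 0.297 mmol/kg

[CO2*] = KH · pCO2 = 10^(−1.40) × 1420×10^-6 = 5.653×10^-5 mol/kg
α₀ = 1/(1 + K1/[H⁺] + K1K2/[H⁺]²) = 1/(1 + 10^+2.03 + 10^+0.72) = 0.008818
DIC = [CO2*]/α₀ = 5.653×10^-5 / 0.008818 = 6.411 mmol/kg
[CO3²⁻] = α₂·DIC; α₂ = 0.04628, so [CO3²⁻] = 0.04628 × 6.411 = 0.297 mmol/kg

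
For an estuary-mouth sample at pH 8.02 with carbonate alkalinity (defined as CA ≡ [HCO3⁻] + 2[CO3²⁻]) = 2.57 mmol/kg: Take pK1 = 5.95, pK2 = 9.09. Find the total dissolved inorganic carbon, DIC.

CA = [HCO3⁻] + 2[CO3²⁻] = (α₁ + 2α₂)·DIC
At pH 8.02: [H⁺]/K1 = 10^-2.07 = 0.0085114, K2/[H⁺] = 10^-1.07 = 0.085114
α₁ = 1/(1 + 0.0085114 + 0.085114) = 1/1.0936 = 0.9144; α₂ = α₁·K2/[H⁺] = 0.07783
α₁ + 2α₂ = 1.0700
DIC = CA / (α₁ + 2α₂) = 2.57 / 1.0700 = 2.40 mmol/kg

DIC = 2.40 mmol/kg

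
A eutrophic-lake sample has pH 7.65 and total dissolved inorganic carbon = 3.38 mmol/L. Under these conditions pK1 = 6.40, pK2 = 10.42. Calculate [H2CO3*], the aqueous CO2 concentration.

[CO2*] = 0.180 mmol/L

α₀ = 1 / (1 + K1/[H⁺] + K1K2/[H⁺]²) = 1 / (1 + 10^+1.25 + 10^-1.52)
   = 1 / (1 + 17.783 + 0.030200) = 1/18.813 = 0.05315
[CO2*] = α₀ × DIC = 0.05315 × 3.38 = 0.180 mmol/L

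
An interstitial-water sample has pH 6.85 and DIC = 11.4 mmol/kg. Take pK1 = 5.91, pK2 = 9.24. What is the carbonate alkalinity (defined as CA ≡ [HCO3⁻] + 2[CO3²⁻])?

CA = 10.3 mmol/kg

CA = [HCO3⁻] + 2[CO3²⁻] = (α₁ + 2α₂)·DIC
At pH 6.85: [H⁺]/K1 = 10^-0.94 = 0.11482, K2/[H⁺] = 10^-2.39 = 0.0040738
α₁ = 1/(1 + 0.11482 + 0.0040738) = 1/1.1189 = 0.8937; α₂ = α₁·K2/[H⁺] = 0.003641
α₁ + 2α₂ = 0.9010
CA = 0.9010 × 11.4 = 10.3 mmol/kg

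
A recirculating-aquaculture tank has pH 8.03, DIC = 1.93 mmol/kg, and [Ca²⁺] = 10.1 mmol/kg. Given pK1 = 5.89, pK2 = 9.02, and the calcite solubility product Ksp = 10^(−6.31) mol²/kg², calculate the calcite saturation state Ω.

α₂ = 1 / (1 + [H⁺]/K2 + [H⁺]²/(K1K2)) = 1 / (1 + 10^+0.99 + 10^-1.15)
   = 1 / (1 + 9.7724 + 0.070795) = 1/10.843 = 0.09222
[CO3²⁻] = α₂ × DIC = 0.09222 × 1.93 = 0.1780 mmol/kg
Ksp = 10^(−6.31) = 4.898×10^-7
Ω = [Ca²⁺][CO3²⁻]/Ksp = (10.1×10^-3)(1.780×10^-4) / 4.898×10^-7 = 3.67

Ω = 3.67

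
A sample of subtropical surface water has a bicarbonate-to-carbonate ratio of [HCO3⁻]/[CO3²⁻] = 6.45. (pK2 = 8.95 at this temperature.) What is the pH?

From K2 = [H⁺][CO3²⁻]/[HCO3⁻]:  pH = pK2 − log₁₀([HCO3⁻]/[CO3²⁻])
log₁₀(6.45) = +0.810
pH = 8.95 − (+0.810) = 8.14

pH = 8.14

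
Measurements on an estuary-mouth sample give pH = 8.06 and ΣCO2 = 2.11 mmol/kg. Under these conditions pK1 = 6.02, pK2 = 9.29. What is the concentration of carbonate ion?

α₂ = 1 / (1 + [H⁺]/K2 + [H⁺]²/(K1K2)) = 1 / (1 + 10^+1.23 + 10^-0.81)
   = 1 / (1 + 16.982 + 0.15488) = 1/18.137 = 0.05513
[CO3²⁻] = α₂ × DIC = 0.05513 × 2.11 = 0.116 mmol/kg

[CO3²⁻] = 0.116 mmol/kg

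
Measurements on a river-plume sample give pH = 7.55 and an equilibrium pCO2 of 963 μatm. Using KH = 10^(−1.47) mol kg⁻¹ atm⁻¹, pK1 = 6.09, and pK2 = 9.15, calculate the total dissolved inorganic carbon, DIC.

DIC = 0.997 mmol/kg

[CO2*] = KH · pCO2 = 10^(−1.47) × 963×10^-6 = 3.263×10^-5 mol/kg
α₀ = 1/(1 + K1/[H⁺] + K1K2/[H⁺]²) = 1/(1 + 10^+1.46 + 10^-0.14) = 0.03272
DIC = [CO2*]/α₀ = 3.263×10^-5 / 0.03272 = 0.997 mmol/kg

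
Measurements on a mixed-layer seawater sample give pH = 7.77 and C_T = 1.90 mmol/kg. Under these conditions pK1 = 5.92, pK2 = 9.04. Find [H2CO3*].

α₀ = 1 / (1 + K1/[H⁺] + K1K2/[H⁺]²) = 1 / (1 + 10^+1.85 + 10^+0.58)
   = 1 / (1 + 70.795 + 3.8019) = 1/75.596 = 0.01323
[CO2*] = α₀ × DIC = 0.01323 × 1.90 = 0.0251 mmol/kg

[CO2*] = 0.0251 mmol/kg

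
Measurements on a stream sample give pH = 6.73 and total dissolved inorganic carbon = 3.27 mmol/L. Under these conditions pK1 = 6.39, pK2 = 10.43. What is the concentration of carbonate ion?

[CO3²⁻] = 0.448 μmol/L

α₂ = 1 / (1 + [H⁺]/K2 + [H⁺]²/(K1K2)) = 1 / (1 + 10^+3.70 + 10^+3.36)
   = 1 / (1 + 5011.9 + 2290.9) = 1/7303.7 = 0.0001369
[CO3²⁻] = α₂ × DIC = 0.0001369 × 3.27 = 0.000448 mmol/L = 0.448 μmol/L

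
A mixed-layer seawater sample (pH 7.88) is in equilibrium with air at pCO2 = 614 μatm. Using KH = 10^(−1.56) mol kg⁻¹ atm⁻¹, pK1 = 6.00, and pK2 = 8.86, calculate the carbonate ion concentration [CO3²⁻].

[CO3²⁻] = 0.134 mmol/kg

[CO2*] = KH · pCO2 = 10^(−1.56) × 614×10^-6 = 1.691×10^-5 mol/kg
α₀ = 1/(1 + K1/[H⁺] + K1K2/[H⁺]²) = 1/(1 + 10^+1.88 + 10^+0.90) = 0.01179
DIC = [CO2*]/α₀ = 1.691×10^-5 / 0.01179 = 1.434 mmol/kg
[CO3²⁻] = α₂·DIC; α₂ = 0.09367, so [CO3²⁻] = 0.09367 × 1.434 = 0.134 mmol/kg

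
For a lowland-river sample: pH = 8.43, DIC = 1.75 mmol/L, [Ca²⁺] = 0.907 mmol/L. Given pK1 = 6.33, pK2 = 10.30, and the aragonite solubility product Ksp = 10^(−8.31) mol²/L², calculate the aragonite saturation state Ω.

α₂ = 1 / (1 + [H⁺]/K2 + [H⁺]²/(K1K2)) = 1 / (1 + 10^+1.87 + 10^-0.23)
   = 1 / (1 + 74.131 + 0.58884) = 1/75.720 = 0.01321
[CO3²⁻] = α₂ × DIC = 0.01321 × 1.75 = 0.02311 mmol/L
Ksp = 10^(−8.31) = 4.898×10^-9
Ω = [Ca²⁺][CO3²⁻]/Ksp = (0.907×10^-3)(2.311×10^-5) / 4.898×10^-9 = 4.28

Ω = 4.28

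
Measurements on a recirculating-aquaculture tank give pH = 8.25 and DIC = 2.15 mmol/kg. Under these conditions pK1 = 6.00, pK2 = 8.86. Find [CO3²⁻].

[CO3²⁻] = 0.422 mmol/kg

α₂ = 1 / (1 + [H⁺]/K2 + [H⁺]²/(K1K2)) = 1 / (1 + 10^+0.61 + 10^-1.64)
   = 1 / (1 + 4.0738 + 0.022909) = 1/5.0967 = 0.1962
[CO3²⁻] = α₂ × DIC = 0.1962 × 2.15 = 0.422 mmol/kg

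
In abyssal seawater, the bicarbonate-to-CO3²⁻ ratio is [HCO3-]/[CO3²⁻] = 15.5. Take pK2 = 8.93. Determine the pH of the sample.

pH = 7.74

From K2 = [H⁺][CO3²⁻]/[HCO3-]:  pH = pK2 − log₁₀([HCO3-]/[CO3²⁻])
log₁₀(15.5) = +1.190
pH = 8.93 − (+1.190) = 7.74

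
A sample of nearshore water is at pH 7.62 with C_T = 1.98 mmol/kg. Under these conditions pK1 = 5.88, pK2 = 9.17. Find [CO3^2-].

[CO3²⁻] = 0.0533 mmol/kg

α₂ = 1 / (1 + [H⁺]/K2 + [H⁺]²/(K1K2)) = 1 / (1 + 10^+1.55 + 10^-0.19)
   = 1 / (1 + 35.481 + 0.64565) = 1/37.127 = 0.02693
[CO3²⁻] = α₂ × DIC = 0.02693 × 1.98 = 0.0533 mmol/kg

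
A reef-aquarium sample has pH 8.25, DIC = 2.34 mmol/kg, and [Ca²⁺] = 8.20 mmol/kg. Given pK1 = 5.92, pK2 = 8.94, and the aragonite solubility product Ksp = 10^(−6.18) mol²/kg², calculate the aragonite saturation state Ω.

α₂ = 1 / (1 + [H⁺]/K2 + [H⁺]²/(K1K2)) = 1 / (1 + 10^+0.69 + 10^-1.64)
   = 1 / (1 + 4.8978 + 0.022909) = 1/5.9207 = 0.1689
[CO3²⁻] = α₂ × DIC = 0.1689 × 2.34 = 0.3952 mmol/kg
Ksp = 10^(−6.18) = 6.607×10^-7
Ω = [Ca²⁺][CO3²⁻]/Ksp = (8.20×10^-3)(3.952×10^-4) / 6.607×10^-7 = 4.91

Ω = 4.91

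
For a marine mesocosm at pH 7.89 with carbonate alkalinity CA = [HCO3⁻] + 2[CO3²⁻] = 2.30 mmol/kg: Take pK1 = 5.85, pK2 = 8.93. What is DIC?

CA = [HCO3⁻] + 2[CO3²⁻] = (α₁ + 2α₂)·DIC
At pH 7.89: [H⁺]/K1 = 10^-2.04 = 0.0091201, K2/[H⁺] = 10^-1.04 = 0.091201
α₁ = 1/(1 + 0.0091201 + 0.091201) = 1/1.1003 = 0.9088; α₂ = α₁·K2/[H⁺] = 0.08289
α₁ + 2α₂ = 1.0746
DIC = CA / (α₁ + 2α₂) = 2.30 / 1.0746 = 2.14 mmol/kg

DIC = 2.14 mmol/kg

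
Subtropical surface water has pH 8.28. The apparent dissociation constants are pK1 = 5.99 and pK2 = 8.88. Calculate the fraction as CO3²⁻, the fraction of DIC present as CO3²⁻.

α₂ = 0.200

α₂ = 1 / (1 + [H⁺]/K2 + [H⁺]²/(K1K2)) = 1 / (1 + 10^+0.60 + 10^-1.69)
   = 1 / (1 + 3.9811 + 0.020417) = 1/5.0015 = 0.1999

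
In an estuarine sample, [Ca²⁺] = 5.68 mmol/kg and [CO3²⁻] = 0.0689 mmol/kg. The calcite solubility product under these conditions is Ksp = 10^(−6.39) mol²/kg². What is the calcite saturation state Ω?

Ω = 0.961

Ksp = 10^(−6.39) = 4.074×10^-7
Ω = [Ca²⁺][CO3²⁻]/Ksp = (5.68×10^-3)(0.0689×10^-3) / 4.074×10^-7 = 0.961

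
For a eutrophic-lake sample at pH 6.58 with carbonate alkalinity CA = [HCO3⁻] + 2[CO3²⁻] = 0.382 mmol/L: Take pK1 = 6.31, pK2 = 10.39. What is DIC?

DIC = 0.587 mmol/L

CA = [HCO3⁻] + 2[CO3²⁻] = (α₁ + 2α₂)·DIC
At pH 6.58: [H⁺]/K1 = 10^-0.27 = 0.53703, K2/[H⁺] = 10^-3.81 = 0.00015488
α₁ = 1/(1 + 0.53703 + 0.00015488) = 1/1.5372 = 0.6505; α₂ = α₁·K2/[H⁺] = 0.0001008
α₁ + 2α₂ = 0.6507
DIC = CA / (α₁ + 2α₂) = 0.382 / 0.6507 = 0.587 mmol/L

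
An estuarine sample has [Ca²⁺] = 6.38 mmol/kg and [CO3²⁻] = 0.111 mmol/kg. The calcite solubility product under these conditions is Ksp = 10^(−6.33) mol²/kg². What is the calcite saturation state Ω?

Ω = 1.51

Ksp = 10^(−6.33) = 4.677×10^-7
Ω = [Ca²⁺][CO3²⁻]/Ksp = (6.38×10^-3)(0.111×10^-3) / 4.677×10^-7 = 1.51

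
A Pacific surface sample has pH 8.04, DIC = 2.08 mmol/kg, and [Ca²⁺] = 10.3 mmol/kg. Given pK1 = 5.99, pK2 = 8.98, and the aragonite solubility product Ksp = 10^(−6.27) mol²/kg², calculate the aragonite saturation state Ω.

α₂ = 1 / (1 + [H⁺]/K2 + [H⁺]²/(K1K2)) = 1 / (1 + 10^+0.94 + 10^-1.11)
   = 1 / (1 + 8.7096 + 0.077625) = 1/9.7873 = 0.1022
[CO3²⁻] = α₂ × DIC = 0.1022 × 2.08 = 0.2125 mmol/kg
Ksp = 10^(−6.27) = 5.370×10^-7
Ω = [Ca²⁺][CO3²⁻]/Ksp = (10.3×10^-3)(2.125×10^-4) / 5.370×10^-7 = 4.08

Ω = 4.08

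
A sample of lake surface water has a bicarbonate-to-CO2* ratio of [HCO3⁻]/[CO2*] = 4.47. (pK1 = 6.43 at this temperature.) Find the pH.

From K1 = [H⁺][HCO3⁻]/[CO2*]:  pH = pK1 + log₁₀([HCO3⁻]/[CO2*])
log₁₀(4.47) = +0.650
pH = 6.43 + (+0.650) = 7.08

pH = 7.08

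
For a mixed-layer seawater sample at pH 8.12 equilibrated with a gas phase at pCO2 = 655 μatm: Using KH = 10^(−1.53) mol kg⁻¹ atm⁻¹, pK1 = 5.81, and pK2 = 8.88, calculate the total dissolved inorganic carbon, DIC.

[CO2*] = KH · pCO2 = 10^(−1.53) × 655×10^-6 = 1.933×10^-5 mol/kg
α₀ = 1/(1 + K1/[H⁺] + K1K2/[H⁺]²) = 1/(1 + 10^+2.31 + 10^+1.55) = 0.004155
DIC = [CO2*]/α₀ = 1.933×10^-5 / 0.004155 = 4.65 mmol/kg

DIC = 4.65 mmol/kg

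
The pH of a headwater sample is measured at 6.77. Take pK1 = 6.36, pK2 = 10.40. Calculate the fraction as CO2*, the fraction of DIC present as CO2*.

α₀ = 1 / (1 + K1/[H⁺] + K1K2/[H⁺]²) = 1 / (1 + 10^+0.41 + 10^-3.22)
   = 1 / (1 + 2.5704 + 0.00060256) = 1/3.5710 = 0.2800

α₀ = 0.280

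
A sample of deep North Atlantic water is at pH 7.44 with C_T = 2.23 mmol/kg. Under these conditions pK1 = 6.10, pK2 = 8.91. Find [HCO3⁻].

α₁ = 1 / (1 + [H⁺]/K1 + K2/[H⁺]) = 1 / (1 + 10^-1.34 + 10^-1.47)
   = 1 / (1 + 0.045709 + 0.033884) = 1/1.0796 = 0.9263
[HCO3⁻] = α₁ × DIC = 0.9263 × 2.23 = 2.07 mmol/kg

[HCO3⁻] = 2.07 mmol/kg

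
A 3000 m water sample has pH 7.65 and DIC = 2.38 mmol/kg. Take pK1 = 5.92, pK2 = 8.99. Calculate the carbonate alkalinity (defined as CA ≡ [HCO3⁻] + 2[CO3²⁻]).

CA = [HCO3⁻] + 2[CO3²⁻] = (α₁ + 2α₂)·DIC
At pH 7.65: [H⁺]/K1 = 10^-1.73 = 0.018621, K2/[H⁺] = 10^-1.34 = 0.045709
α₁ = 1/(1 + 0.018621 + 0.045709) = 1/1.0643 = 0.9396; α₂ = α₁·K2/[H⁺] = 0.04295
α₁ + 2α₂ = 1.0255
CA = 1.0255 × 2.38 = 2.44 mmol/kg

CA = 2.44 mmol/kg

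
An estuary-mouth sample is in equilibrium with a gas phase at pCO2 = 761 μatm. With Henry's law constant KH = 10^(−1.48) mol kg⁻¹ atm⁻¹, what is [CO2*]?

[CO2*] = 25.2 μmol/kg

KH = 10^(−1.48) = 3.311×10^-2 mol kg⁻¹ atm⁻¹
[CO2*] = KH · pCO2 = 3.311×10^-2 × 761×10^-6 atm = 2.52×10^-5 mol/kg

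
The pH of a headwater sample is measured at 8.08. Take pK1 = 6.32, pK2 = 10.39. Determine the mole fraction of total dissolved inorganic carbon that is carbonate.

α₂ = 0.00479

α₂ = 1 / (1 + [H⁺]/K2 + [H⁺]²/(K1K2)) = 1 / (1 + 10^+2.31 + 10^+0.55)
   = 1 / (1 + 204.17 + 3.5481) = 1/208.72 = 0.004791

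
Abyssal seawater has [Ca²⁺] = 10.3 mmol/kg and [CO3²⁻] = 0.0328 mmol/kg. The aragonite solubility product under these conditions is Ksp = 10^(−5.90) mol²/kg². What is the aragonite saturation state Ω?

Ω = 0.268

Ksp = 10^(−5.90) = 1.259×10^-6
Ω = [Ca²⁺][CO3²⁻]/Ksp = (10.3×10^-3)(0.0328×10^-3) / 1.259×10^-6 = 0.268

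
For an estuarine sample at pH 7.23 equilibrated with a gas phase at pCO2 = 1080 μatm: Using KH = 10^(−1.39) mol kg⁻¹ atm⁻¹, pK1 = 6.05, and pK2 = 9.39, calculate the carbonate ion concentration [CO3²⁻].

[CO3²⁻] = 4.61 μmol/kg

[CO2*] = KH · pCO2 = 10^(−1.39) × 1080×10^-6 = 4.400×10^-5 mol/kg
α₀ = 1/(1 + K1/[H⁺] + K1K2/[H⁺]²) = 1/(1 + 10^+1.18 + 10^-0.98) = 0.06158
DIC = [CO2*]/α₀ = 4.400×10^-5 / 0.06158 = 0.7145 mmol/kg
[CO3²⁻] = α₂·DIC; α₂ = 0.006448, so [CO3²⁻] = 0.006448 × 0.7145 = 0.00461 mmol/kg = 4.61 μmol/kg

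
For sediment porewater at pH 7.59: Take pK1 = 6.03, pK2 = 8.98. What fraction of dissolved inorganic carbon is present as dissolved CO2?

α₀ = 1 / (1 + K1/[H⁺] + K1K2/[H⁺]²) = 1 / (1 + 10^+1.56 + 10^+0.17)
   = 1 / (1 + 36.308 + 1.4791) = 1/38.787 = 0.02578

α₀ = 0.0258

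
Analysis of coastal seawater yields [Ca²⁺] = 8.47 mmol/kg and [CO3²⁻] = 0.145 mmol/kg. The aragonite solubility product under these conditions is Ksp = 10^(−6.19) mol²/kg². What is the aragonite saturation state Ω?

Ω = 1.90

Ksp = 10^(−6.19) = 6.457×10^-7
Ω = [Ca²⁺][CO3²⁻]/Ksp = (8.47×10^-3)(0.145×10^-3) / 6.457×10^-7 = 1.90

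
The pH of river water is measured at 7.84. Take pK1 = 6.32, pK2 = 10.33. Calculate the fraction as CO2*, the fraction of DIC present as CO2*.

α₀ = 1 / (1 + K1/[H⁺] + K1K2/[H⁺]²) = 1 / (1 + 10^+1.52 + 10^-0.97)
   = 1 / (1 + 33.113 + 0.10715) = 1/34.220 = 0.02922

α₀ = 0.0292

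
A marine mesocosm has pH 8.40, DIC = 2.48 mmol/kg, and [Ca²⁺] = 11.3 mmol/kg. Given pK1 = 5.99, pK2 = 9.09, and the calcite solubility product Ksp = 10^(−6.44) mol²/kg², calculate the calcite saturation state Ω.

Ω = 13.0

α₂ = 1 / (1 + [H⁺]/K2 + [H⁺]²/(K1K2)) = 1 / (1 + 10^+0.69 + 10^-1.72)
   = 1 / (1 + 4.8978 + 0.019055) = 1/5.9168 = 0.1690
[CO3²⁻] = α₂ × DIC = 0.1690 × 2.48 = 0.4191 mmol/kg
Ksp = 10^(−6.44) = 3.631×10^-7
Ω = [Ca²⁺][CO3²⁻]/Ksp = (11.3×10^-3)(4.191×10^-4) / 3.631×10^-7 = 13.0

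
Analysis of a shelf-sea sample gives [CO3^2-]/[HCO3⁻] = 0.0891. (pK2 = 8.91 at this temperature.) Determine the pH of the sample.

From K2 = [H⁺][CO3^2-]/[HCO3⁻]:  pH = pK2 + log₁₀([CO3^2-]/[HCO3⁻])
log₁₀(0.0891) = -1.050
pH = 8.91 + (-1.050) = 7.86

pH = 7.86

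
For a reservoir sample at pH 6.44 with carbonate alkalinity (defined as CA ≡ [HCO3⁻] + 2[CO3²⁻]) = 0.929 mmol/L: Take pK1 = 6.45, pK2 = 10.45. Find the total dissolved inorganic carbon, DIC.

DIC = 1.88 mmol/L

CA = [HCO3⁻] + 2[CO3²⁻] = (α₁ + 2α₂)·DIC
At pH 6.44: [H⁺]/K1 = 10^0.01 = 1.0233, K2/[H⁺] = 10^-4.01 = 9.7724×10^-5
α₁ = 1/(1 + 1.0233 + 9.7724×10^-5) = 1/2.0234 = 0.4942; α₂ = α₁·K2/[H⁺] = 4.830×10^-5
α₁ + 2α₂ = 0.4943
DIC = CA / (α₁ + 2α₂) = 0.929 / 0.4943 = 1.88 mmol/L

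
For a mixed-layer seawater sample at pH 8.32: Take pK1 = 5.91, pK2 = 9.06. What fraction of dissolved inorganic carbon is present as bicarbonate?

α₁ = 1 / (1 + [H⁺]/K1 + K2/[H⁺]) = 1 / (1 + 10^-2.41 + 10^-0.74)
   = 1 / (1 + 0.0038905 + 0.18197) = 1/1.1859 = 0.8433

α₁ = 0.843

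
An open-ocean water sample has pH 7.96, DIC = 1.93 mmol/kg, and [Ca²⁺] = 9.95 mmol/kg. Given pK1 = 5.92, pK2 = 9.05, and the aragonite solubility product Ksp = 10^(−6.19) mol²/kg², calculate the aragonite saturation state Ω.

Ω = 2.22

α₂ = 1 / (1 + [H⁺]/K2 + [H⁺]²/(K1K2)) = 1 / (1 + 10^+1.09 + 10^-0.95)
   = 1 / (1 + 12.303 + 0.11220) = 1/13.415 = 0.07454
[CO3²⁻] = α₂ × DIC = 0.07454 × 1.93 = 0.1439 mmol/kg
Ksp = 10^(−6.19) = 6.457×10^-7
Ω = [Ca²⁺][CO3²⁻]/Ksp = (9.95×10^-3)(1.439×10^-4) / 6.457×10^-7 = 2.22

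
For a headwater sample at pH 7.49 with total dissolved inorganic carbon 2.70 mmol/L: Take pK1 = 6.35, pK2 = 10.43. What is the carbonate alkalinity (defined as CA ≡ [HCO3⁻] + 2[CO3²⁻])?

CA = [HCO3⁻] + 2[CO3²⁻] = (α₁ + 2α₂)·DIC
At pH 7.49: [H⁺]/K1 = 10^-1.14 = 0.072444, K2/[H⁺] = 10^-2.94 = 0.0011482
α₁ = 1/(1 + 0.072444 + 0.0011482) = 1/1.0736 = 0.9315; α₂ = α₁·K2/[H⁺] = 0.001069
α₁ + 2α₂ = 0.9336
CA = 0.9336 × 2.70 = 2.52 mmol/L

CA = 2.52 mmol/L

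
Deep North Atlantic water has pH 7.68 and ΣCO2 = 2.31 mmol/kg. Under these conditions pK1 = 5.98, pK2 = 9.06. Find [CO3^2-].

α₂ = 1 / (1 + [H⁺]/K2 + [H⁺]²/(K1K2)) = 1 / (1 + 10^+1.38 + 10^-0.32)
   = 1 / (1 + 23.988 + 0.47863) = 1/25.467 = 0.03927
[CO3²⁻] = α₂ × DIC = 0.03927 × 2.31 = 0.0907 mmol/kg

[CO3²⁻] = 0.0907 mmol/kg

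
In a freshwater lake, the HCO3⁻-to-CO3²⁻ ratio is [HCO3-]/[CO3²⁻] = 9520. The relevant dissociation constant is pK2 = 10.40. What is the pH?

pH = 6.42

From K2 = [H⁺][CO3²⁻]/[HCO3-]:  pH = pK2 − log₁₀([HCO3-]/[CO3²⁻])
log₁₀(9520) = +3.979
pH = 10.40 − (+3.979) = 6.42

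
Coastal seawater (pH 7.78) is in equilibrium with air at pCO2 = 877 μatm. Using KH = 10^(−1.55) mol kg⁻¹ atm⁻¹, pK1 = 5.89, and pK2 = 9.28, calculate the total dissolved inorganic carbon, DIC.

DIC = 2.00 mmol/kg

[CO2*] = KH · pCO2 = 10^(−1.55) × 877×10^-6 = 2.472×10^-5 mol/kg
α₀ = 1/(1 + K1/[H⁺] + K1K2/[H⁺]²) = 1/(1 + 10^+1.89 + 10^+0.39) = 0.01233
DIC = [CO2*]/α₀ = 2.472×10^-5 / 0.01233 = 2.00 mmol/kg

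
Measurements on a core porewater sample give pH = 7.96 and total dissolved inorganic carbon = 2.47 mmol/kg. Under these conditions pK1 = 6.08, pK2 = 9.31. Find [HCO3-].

[HCO3⁻] = 2.33 mmol/kg

α₁ = 1 / (1 + [H⁺]/K1 + K2/[H⁺]) = 1 / (1 + 10^-1.88 + 10^-1.35)
   = 1 / (1 + 0.013183 + 0.044668) = 1/1.0579 = 0.9453
[HCO3⁻] = α₁ × DIC = 0.9453 × 2.47 = 2.33 mmol/kg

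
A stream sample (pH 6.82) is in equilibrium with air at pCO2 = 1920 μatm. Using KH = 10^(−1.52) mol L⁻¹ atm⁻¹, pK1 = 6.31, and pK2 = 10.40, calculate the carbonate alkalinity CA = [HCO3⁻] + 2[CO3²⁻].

[CO2*] = KH · pCO2 = 10^(−1.52) × 1920×10^-6 = 5.798×10^-5 mol/L
α₀ = 1/(1 + K1/[H⁺] + K1K2/[H⁺]²) = 1/(1 + 10^+0.51 + 10^-3.07) = 0.2360
DIC = [CO2*]/α₀ = 5.798×10^-5 / 0.2360 = 0.2457 mmol/L
CA = (α₁ + 2α₂)·DIC = (0.7638 + 2×0.0002009) × 0.2457 = 0.188 mmol/L

CA = 0.188 mmol/L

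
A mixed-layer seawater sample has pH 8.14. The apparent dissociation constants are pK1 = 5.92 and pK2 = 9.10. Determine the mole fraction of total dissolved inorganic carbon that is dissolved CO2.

α₀ = 1 / (1 + K1/[H⁺] + K1K2/[H⁺]²) = 1 / (1 + 10^+2.22 + 10^+1.26)
   = 1 / (1 + 165.96 + 18.197) = 1/185.16 = 0.005401

α₀ = 0.00540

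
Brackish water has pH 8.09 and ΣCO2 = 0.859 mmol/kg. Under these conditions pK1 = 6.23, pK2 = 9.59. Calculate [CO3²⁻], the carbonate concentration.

[CO3²⁻] = 0.0260 mmol/kg

α₂ = 1 / (1 + [H⁺]/K2 + [H⁺]²/(K1K2)) = 1 / (1 + 10^+1.50 + 10^-0.36)
   = 1 / (1 + 31.623 + 0.43652) = 1/33.059 = 0.03025
[CO3²⁻] = α₂ × DIC = 0.03025 × 0.859 = 0.0260 mmol/kg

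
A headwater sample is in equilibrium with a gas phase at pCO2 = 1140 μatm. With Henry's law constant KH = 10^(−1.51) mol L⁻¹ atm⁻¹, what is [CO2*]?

KH = 10^(−1.51) = 3.090×10^-2 mol L⁻¹ atm⁻¹
[CO2*] = KH · pCO2 = 3.090×10^-2 × 1140×10^-6 atm = 3.52×10^-5 mol/L

[CO2*] = 35.2 μmol/L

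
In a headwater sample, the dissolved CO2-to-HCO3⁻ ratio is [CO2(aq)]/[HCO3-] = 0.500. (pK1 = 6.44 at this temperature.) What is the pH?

From K1 = [H⁺][HCO3-]/[CO2(aq)]:  pH = pK1 − log₁₀([CO2(aq)]/[HCO3-])
log₁₀(0.500) = -0.301
pH = 6.44 − (-0.301) = 6.74

pH = 6.74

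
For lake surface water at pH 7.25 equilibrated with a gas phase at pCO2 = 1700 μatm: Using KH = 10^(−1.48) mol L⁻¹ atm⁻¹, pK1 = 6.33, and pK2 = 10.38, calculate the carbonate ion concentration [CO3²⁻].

[CO3²⁻] = 0.347 μmol/L

[CO2*] = KH · pCO2 = 10^(−1.48) × 1700×10^-6 = 5.629×10^-5 mol/L
α₀ = 1/(1 + K1/[H⁺] + K1K2/[H⁺]²) = 1/(1 + 10^+0.92 + 10^-2.21) = 0.1073
DIC = [CO2*]/α₀ = 5.629×10^-5 / 0.1073 = 0.5249 mmol/L
[CO3²⁻] = α₂·DIC; α₂ = 0.0006613, so [CO3²⁻] = 0.0006613 × 0.5249 = 0.000347 mmol/L = 0.347 μmol/L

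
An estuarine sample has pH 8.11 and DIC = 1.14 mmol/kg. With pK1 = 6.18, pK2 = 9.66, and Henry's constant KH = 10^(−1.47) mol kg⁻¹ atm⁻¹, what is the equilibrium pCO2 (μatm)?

α₀ = 1 / (1 + K1/[H⁺] + K1K2/[H⁺]²) = 1 / (1 + 10^+1.93 + 10^+0.38)
   = 1 / (1 + 85.114 + 2.3988) = 1/88.513 = 0.01130
[CO2*] = α₀ × DIC = 0.01130 × 1.14 = 0.01288 mmol/kg = 12.88 μmol/kg
pCO2 = [CO2*]/KH = 1.288×10^-5 / 3.388×10^-2 = 380 μatm

pCO2 = 380 μatm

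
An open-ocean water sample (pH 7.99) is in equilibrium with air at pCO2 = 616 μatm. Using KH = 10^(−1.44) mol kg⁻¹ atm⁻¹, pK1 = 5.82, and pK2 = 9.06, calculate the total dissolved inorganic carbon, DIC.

[CO2*] = KH · pCO2 = 10^(−1.44) × 616×10^-6 = 2.237×10^-5 mol/kg
α₀ = 1/(1 + K1/[H⁺] + K1K2/[H⁺]²) = 1/(1 + 10^+2.17 + 10^+1.10) = 0.006192
DIC = [CO2*]/α₀ = 2.237×10^-5 / 0.006192 = 3.61 mmol/kg

DIC = 3.61 mmol/kg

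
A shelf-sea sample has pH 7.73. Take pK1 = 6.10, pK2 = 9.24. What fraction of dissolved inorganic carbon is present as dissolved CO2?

α₀ = 0.0222

α₀ = 1 / (1 + K1/[H⁺] + K1K2/[H⁺]²) = 1 / (1 + 10^+1.63 + 10^+0.12)
   = 1 / (1 + 42.658 + 1.3183) = 1/44.976 = 0.02223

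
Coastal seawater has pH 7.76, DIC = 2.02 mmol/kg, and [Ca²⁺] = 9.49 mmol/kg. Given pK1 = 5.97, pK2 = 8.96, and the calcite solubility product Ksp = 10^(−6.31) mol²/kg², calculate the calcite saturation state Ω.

Ω = 2.29

α₂ = 1 / (1 + [H⁺]/K2 + [H⁺]²/(K1K2)) = 1 / (1 + 10^+1.20 + 10^-0.59)
   = 1 / (1 + 15.849 + 0.25704) = 1/17.106 = 0.05846
[CO3²⁻] = α₂ × DIC = 0.05846 × 2.02 = 0.1181 mmol/kg
Ksp = 10^(−6.31) = 4.898×10^-7
Ω = [Ca²⁺][CO3²⁻]/Ksp = (9.49×10^-3)(1.181×10^-4) / 4.898×10^-7 = 2.29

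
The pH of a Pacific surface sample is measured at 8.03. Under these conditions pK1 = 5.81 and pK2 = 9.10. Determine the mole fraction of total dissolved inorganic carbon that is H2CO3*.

α₀ = 0.00552

α₀ = 1 / (1 + K1/[H⁺] + K1K2/[H⁺]²) = 1 / (1 + 10^+2.22 + 10^+1.15)
   = 1 / (1 + 165.96 + 14.125) = 1/181.08 = 0.005522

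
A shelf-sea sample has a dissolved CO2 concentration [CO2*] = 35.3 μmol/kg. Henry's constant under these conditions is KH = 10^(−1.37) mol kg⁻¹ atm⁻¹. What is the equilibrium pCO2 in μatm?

KH = 10^(−1.37) = 4.266×10^-2 mol kg⁻¹ atm⁻¹
pCO2 = [CO2*]/KH = 35.3×10^-6 / 4.266×10^-2 = 8.28×10^-4 atm = 828 μatm

pCO2 = 828 μatm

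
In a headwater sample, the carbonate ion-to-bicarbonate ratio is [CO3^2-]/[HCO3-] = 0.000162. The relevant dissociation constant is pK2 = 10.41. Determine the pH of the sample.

From K2 = [H⁺][CO3^2-]/[HCO3-]:  pH = pK2 + log₁₀([CO3^2-]/[HCO3-])
log₁₀(0.000162) = -3.790
pH = 10.41 + (-3.790) = 6.62

pH = 6.62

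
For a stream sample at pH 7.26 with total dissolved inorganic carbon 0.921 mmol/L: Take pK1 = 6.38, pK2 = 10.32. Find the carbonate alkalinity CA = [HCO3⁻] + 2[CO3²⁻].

CA = 0.815 mmol/L

CA = [HCO3⁻] + 2[CO3²⁻] = (α₁ + 2α₂)·DIC
At pH 7.26: [H⁺]/K1 = 10^-0.88 = 0.13183, K2/[H⁺] = 10^-3.06 = 0.00087096
α₁ = 1/(1 + 0.13183 + 0.00087096) = 1/1.1327 = 0.8828; α₂ = α₁·K2/[H⁺] = 0.0007689
α₁ + 2α₂ = 0.8844
CA = 0.8844 × 0.921 = 0.815 mmol/L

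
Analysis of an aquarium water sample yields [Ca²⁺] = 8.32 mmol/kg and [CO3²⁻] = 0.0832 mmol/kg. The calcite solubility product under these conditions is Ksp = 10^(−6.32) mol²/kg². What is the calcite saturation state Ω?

Ω = 1.45

Ksp = 10^(−6.32) = 4.786×10^-7
Ω = [Ca²⁺][CO3²⁻]/Ksp = (8.32×10^-3)(0.0832×10^-3) / 4.786×10^-7 = 1.45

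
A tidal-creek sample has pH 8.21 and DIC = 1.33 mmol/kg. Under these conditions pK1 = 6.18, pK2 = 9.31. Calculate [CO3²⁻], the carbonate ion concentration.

[CO3²⁻] = 0.0970 mmol/kg

α₂ = 1 / (1 + [H⁺]/K2 + [H⁺]²/(K1K2)) = 1 / (1 + 10^+1.10 + 10^-0.93)
   = 1 / (1 + 12.589 + 0.11749) = 1/13.707 = 0.07296
[CO3²⁻] = α₂ × DIC = 0.07296 × 1.33 = 0.0970 mmol/kg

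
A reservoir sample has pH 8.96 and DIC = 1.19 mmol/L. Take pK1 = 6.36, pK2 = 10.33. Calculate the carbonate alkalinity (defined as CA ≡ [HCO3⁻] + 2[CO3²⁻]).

CA = [HCO3⁻] + 2[CO3²⁻] = (α₁ + 2α₂)·DIC
At pH 8.96: [H⁺]/K1 = 10^-2.60 = 0.0025119, K2/[H⁺] = 10^-1.37 = 0.042658
α₁ = 1/(1 + 0.0025119 + 0.042658) = 1/1.0452 = 0.9568; α₂ = α₁·K2/[H⁺] = 0.04081
α₁ + 2α₂ = 1.0384
CA = 1.0384 × 1.19 = 1.24 mmol/L

CA = 1.24 mmol/L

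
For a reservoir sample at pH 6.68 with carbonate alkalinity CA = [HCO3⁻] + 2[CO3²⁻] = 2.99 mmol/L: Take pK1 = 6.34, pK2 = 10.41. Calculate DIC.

CA = [HCO3⁻] + 2[CO3²⁻] = (α₁ + 2α₂)·DIC
At pH 6.68: [H⁺]/K1 = 10^-0.34 = 0.45709, K2/[H⁺] = 10^-3.73 = 0.00018621
α₁ = 1/(1 + 0.45709 + 0.00018621) = 1/1.4573 = 0.6862; α₂ = α₁·K2/[H⁺] = 0.0001278
α₁ + 2α₂ = 0.6865
DIC = CA / (α₁ + 2α₂) = 2.99 / 0.6865 = 4.36 mmol/L

DIC = 4.36 mmol/L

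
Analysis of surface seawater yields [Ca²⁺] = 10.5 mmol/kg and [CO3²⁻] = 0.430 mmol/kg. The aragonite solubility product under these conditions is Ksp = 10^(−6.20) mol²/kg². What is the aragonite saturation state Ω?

Ksp = 10^(−6.20) = 6.310×10^-7
Ω = [Ca²⁺][CO3²⁻]/Ksp = (10.5×10^-3)(0.430×10^-3) / 6.310×10^-7 = 7.16

Ω = 7.16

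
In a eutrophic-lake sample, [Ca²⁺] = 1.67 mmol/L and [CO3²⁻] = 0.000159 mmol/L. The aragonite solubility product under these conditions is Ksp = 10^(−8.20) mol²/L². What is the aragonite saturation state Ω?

Ksp = 10^(−8.20) = 6.310×10^-9
Ω = [Ca²⁺][CO3²⁻]/Ksp = (1.67×10^-3)(0.000159×10^-3) / 6.310×10^-9 = 0.0421

Ω = 0.0421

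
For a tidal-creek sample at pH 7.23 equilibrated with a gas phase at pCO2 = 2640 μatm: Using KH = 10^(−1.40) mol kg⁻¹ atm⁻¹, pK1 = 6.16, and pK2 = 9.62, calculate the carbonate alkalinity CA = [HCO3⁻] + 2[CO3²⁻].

CA = 1.24 mmol/kg

[CO2*] = KH · pCO2 = 10^(−1.40) × 2640×10^-6 = 1.051×10^-4 mol/kg
α₀ = 1/(1 + K1/[H⁺] + K1K2/[H⁺]²) = 1/(1 + 10^+1.07 + 10^-1.32) = 0.07814
DIC = [CO2*]/α₀ = 1.051×10^-4 / 0.07814 = 1.345 mmol/kg
CA = (α₁ + 2α₂)·DIC = (0.9181 + 2×0.003740) × 1.345 = 1.24 mmol/kg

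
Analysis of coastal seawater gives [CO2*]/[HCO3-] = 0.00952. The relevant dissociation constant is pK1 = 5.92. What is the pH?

From K1 = [H⁺][HCO3-]/[CO2*]:  pH = pK1 − log₁₀([CO2*]/[HCO3-])
log₁₀(0.00952) = -2.021
pH = 5.92 − (-2.021) = 7.94

pH = 7.94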